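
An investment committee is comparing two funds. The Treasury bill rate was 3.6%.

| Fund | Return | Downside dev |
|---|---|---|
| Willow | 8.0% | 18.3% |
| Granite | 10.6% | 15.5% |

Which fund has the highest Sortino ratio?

Willow: Sortino ratio = (8.0% − 3.6%) / 18.3% = 0.240
Granite: Sortino ratio = (10.6% − 3.6%) / 15.5% = 0.452
Highest: Granite (0.452).

Granite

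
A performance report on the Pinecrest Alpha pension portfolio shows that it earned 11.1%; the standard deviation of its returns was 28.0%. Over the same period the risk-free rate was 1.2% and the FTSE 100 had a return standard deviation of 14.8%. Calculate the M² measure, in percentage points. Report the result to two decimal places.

Sharpe = (Rp − Rf) / σp = (11.1% − 1.2%) / 28.0% = 0.3536
M² = Rf + Sharpe × σm = 1.2% + 0.3536 × 14.8% = 6.4333%

6.43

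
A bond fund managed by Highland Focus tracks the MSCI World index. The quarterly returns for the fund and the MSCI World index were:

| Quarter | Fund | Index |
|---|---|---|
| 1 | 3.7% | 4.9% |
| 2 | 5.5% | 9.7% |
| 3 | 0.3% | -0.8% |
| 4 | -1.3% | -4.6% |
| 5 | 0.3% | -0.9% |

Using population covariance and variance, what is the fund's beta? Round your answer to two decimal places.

r̄p = 1.7000%,  r̄m = 1.6600%
Cov = Σ(rp − r̄p)(rm − r̄m) / 5 = 12.5680
Var(rm) = Σ(rm − r̄m)² / 5 = 25.3864
β = Cov / Var = 12.5680 / 25.3864 = 0.4951

0.50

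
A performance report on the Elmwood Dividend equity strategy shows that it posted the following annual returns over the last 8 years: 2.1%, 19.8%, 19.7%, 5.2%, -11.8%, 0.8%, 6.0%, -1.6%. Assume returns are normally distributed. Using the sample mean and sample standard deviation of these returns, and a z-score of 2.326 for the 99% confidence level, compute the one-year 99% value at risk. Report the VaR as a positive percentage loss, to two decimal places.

19.65

r̄ = (2.1 + 19.8 + 19.7 + 5.2 − 11.8 + 0.8 + 6 − 1.6) / 8 = 5.0250%
Sample std dev = √[788.0150 / 7] = 10.6101%
VaR = −(r̄ − z·σ) = −(5.0250 − 2.326 × 10.6101) = −(-19.6541) = 19.6541%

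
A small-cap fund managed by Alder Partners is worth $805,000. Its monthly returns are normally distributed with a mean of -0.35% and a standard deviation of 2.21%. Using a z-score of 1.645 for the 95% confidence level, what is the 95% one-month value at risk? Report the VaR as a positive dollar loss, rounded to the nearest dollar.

$32,083

Return at the 95% tail: μ − z·σ = -0.35% − 1.645 × 2.21% = -0.35 − 3.63545 = -3.98545%
VaR = −(-3.98545%) × $805,000 = 3.98545% × $805,000 = $32,083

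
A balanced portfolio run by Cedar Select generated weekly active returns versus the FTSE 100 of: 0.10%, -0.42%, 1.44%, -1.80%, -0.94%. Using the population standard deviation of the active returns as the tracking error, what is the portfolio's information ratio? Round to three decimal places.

Mean return r̄ = -1.620 / 5 = -0.3240%
Population std dev = √[5.8587 / 5] = 1.0825%
IR = r̄ / tracking error = -0.3240 / 1.0825 = -0.2993

-0.299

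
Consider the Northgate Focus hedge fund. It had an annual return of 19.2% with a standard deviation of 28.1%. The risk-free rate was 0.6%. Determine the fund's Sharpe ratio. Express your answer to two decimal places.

Sharpe = (Rp − Rf) / σp = (19.2% − 0.6%) / 28.1% = 18.60% / 28.1% = 0.6619

0.66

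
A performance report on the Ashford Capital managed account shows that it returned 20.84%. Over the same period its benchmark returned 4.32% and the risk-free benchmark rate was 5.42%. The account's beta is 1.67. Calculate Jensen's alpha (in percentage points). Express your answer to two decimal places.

17.26

CAPM expected return = Rf + β(Rm − Rf) = 5.42% + 1.67 × (4.32% − 5.42%) = 5.42 + 1.67 × -1.10 = 3.5830%
Jensen's α = Rp − E[R] = 20.84% − 3.5830% = 17.2570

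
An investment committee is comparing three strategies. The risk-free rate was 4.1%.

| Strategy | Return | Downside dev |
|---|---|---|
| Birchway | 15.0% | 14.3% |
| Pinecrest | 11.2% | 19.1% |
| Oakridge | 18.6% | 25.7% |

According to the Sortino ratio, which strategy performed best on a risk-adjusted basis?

Birchway

Birchway: Sortino ratio = (15.0% − 4.1%) / 14.3% = 0.762
Pinecrest: Sortino ratio = (11.2% − 4.1%) / 19.1% = 0.372
Oakridge: Sortino ratio = (18.6% − 4.1%) / 25.7% = 0.564
Highest: Birchway (0.762).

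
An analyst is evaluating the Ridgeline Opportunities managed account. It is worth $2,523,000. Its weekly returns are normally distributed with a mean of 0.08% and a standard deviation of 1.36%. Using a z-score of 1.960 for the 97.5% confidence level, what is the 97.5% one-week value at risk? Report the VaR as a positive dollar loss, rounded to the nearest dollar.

$65,235

Return at the 97.5% tail: μ − z·σ = 0.08% − 1.960 × 1.36% = 0.08 − 2.6656 = -2.5856%
VaR = −(-2.5856%) × $2,523,000 = 2.5856% × $2,523,000 = $65,235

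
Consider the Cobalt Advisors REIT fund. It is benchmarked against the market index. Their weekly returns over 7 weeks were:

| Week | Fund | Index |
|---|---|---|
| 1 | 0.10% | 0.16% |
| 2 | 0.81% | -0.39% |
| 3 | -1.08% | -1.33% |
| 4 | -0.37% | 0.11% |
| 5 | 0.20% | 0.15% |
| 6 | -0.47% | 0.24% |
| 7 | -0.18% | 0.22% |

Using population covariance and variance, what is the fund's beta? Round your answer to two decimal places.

0.43

r̄p = -0.1414%,  r̄m = -0.1200%
Cov = Σ(rp − r̄p)(rm − r̄m) / 7 = 0.1221
Var(rm) = Σ(rm − r̄m)² / 7 = 0.2838
β = Cov / Var = 0.1221 / 0.2838 = 0.4302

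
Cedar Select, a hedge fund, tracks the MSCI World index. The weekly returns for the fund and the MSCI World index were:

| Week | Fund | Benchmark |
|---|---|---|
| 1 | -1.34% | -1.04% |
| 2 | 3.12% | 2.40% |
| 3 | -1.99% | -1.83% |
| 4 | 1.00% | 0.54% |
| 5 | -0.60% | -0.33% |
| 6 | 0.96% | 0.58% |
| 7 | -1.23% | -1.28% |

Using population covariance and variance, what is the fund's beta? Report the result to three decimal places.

r̄p = -0.0114%,  r̄m = -0.1371%
Cov = Σ(rp − r̄p)(rm − r̄m) / 7 = 2.1974
Var(rm) = Σ(rm − r̄m)² / 7 = 1.7763
β = Cov / Var = 2.1974 / 1.7763 = 1.2371

1.237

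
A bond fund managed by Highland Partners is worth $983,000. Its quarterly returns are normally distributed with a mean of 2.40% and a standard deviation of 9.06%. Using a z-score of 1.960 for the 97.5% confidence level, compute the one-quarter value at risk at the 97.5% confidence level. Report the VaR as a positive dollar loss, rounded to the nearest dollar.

Return at the 97.5% tail: μ − z·σ = 2.40% − 1.960 × 9.06% = 2.4 − 17.7576 = -15.3576%
VaR = −(-15.3576%) × $983,000 = 15.3576% × $983,000 = $150,965

$150,965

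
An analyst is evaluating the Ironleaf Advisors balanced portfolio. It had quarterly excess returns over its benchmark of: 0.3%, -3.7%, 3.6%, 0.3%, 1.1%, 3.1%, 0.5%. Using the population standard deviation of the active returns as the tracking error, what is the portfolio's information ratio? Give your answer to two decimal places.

r̄ = (0.3 − 3.7 + 3.6 + 0.3 + 1.1 + 3.1 + 0.5) / 7 = 5.20 / 7 = 0.7429%
Σ(r − r̄)² = (0.3 − 0.7429)² + (-3.7 − 0.7429)² + (3.6 − 0.7429)² + … = 34.0371
σ = √[34.0371 / 7] = 2.2051%
IR = r̄ / tracking error = 0.7429 / 2.2051 = 0.3369

0.34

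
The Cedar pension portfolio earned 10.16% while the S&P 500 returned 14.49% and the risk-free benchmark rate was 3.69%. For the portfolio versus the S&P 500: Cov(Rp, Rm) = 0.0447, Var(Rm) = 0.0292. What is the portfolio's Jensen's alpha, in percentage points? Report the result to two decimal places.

β = Cov / Var = 0.0447 / 0.0292 = 1.5308
E[R] = Rf + β(Rm − Rf) = 3.69% + 1.5308 × (14.49% − 3.69%) = 20.2226%
α = Rp − E[R] = 10.16% − 20.2226% = -10.0626

-10.06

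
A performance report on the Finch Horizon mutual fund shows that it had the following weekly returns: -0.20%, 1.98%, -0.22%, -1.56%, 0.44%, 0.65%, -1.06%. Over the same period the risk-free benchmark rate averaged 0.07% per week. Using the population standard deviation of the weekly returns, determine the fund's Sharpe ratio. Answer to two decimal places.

μ = (-0.2 + 1.98 − 0.22 − 1.56 + 0.44 + 0.65 − 1.06) / 7 = 0.0043%
Σ(r − μ)² = (-0.2 − 0.0043)² + (1.98 − 0.0043)² + (-0.22 − 0.0043)² + … = 8.1820
σ = √[8.1820 / 7] = 1.0811%
Sharpe = (μ − rf) / σ = (0.0043 − 0.07) / 1.0811 = -0.0657 / 1.0811 = -0.0608

-0.06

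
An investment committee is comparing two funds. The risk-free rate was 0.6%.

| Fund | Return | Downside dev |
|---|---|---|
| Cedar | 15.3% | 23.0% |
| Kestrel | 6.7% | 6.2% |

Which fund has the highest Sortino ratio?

Cedar: Sortino ratio = (15.3% − 0.6%) / 23.0% = 0.639
Kestrel: Sortino ratio = (6.7% − 0.6%) / 6.2% = 0.984
Highest: Kestrel (0.984).

Kestrel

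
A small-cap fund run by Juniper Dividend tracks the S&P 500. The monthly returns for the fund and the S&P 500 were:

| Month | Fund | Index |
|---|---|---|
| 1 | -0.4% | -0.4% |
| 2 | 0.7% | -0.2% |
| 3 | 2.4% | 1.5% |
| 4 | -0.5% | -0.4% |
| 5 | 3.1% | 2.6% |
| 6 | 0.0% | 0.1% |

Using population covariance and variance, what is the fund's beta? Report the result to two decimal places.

1.18

r̄p = 0.8833%,  r̄m = 0.5333%
Cov = Σ(rp − r̄p)(rm − r̄m) / 6 = 1.5089
Var(rm) = Σ(rm − r̄m)² / 6 = 1.2789
β = Cov / Var = 1.5089 / 1.2789 = 1.1798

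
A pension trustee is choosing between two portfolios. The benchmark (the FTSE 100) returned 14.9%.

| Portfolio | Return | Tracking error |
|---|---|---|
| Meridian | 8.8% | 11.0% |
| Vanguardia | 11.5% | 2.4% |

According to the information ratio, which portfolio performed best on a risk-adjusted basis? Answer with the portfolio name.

Meridian

Meridian: IR = (8.8% − 14.9%) / 11.0% = -0.555
Vanguardia: IR = (11.5% − 14.9%) / 2.4% = -1.417
Highest: Meridian (-0.555).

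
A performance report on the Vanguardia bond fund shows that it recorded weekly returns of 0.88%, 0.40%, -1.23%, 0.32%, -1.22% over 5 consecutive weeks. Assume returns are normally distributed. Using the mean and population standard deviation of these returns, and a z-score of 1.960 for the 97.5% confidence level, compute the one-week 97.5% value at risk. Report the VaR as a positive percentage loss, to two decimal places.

Mean return r̄ = -0.850 / 5 = -0.1700%
Σ(r − r̄)² = (0.88 − (-0.1700))² + (0.4 − (-0.1700))² + (-1.23 − (-0.1700))² + … = 3.8936
σ = √[3.8936 / 5] = 0.8825%
VaR = −(r̄ − z·σ) = −(-0.1700 − 1.960 × 0.8825) = −(-1.8997) = 1.8997%

1.90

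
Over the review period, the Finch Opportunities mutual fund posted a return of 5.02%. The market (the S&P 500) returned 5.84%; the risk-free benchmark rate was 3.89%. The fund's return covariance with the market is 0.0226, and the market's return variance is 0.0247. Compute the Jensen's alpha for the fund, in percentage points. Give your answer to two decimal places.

β = Cov / Var = 0.0226 / 0.0247 = 0.9150
E[R] = Rf + β(Rm − Rf) = 3.89% + 0.9150 × (5.84% − 3.89%) = 5.6743%
α = Rp − E[R] = 5.02% − 5.6743% = -0.6543

-0.65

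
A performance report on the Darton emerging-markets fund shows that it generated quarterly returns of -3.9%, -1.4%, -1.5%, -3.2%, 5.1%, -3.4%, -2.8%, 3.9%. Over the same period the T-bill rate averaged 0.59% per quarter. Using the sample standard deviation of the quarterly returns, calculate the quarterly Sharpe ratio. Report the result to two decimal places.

-0.43

r̄ = (-3.9 − 1.4 − 1.5 − 3.2 + 5.1 − 3.4 − 2.8 + 3.9) / 8 = -7.20 / 8 = -0.9000%
Sample std dev = √[83.8000 / 7] = 3.4600%
Sharpe = (r̄ − rf) / σ = (-0.9000 − 0.59) / 3.4600 = -1.4900 / 3.4600 = -0.4306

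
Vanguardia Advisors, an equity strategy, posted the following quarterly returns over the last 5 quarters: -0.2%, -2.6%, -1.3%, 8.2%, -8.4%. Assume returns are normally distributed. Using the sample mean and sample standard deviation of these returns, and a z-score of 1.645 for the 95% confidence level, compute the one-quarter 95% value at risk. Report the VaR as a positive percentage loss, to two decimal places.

10.68

μ = (-0.2 − 2.6 − 1.3 + 8.2 − 8.4) / 5 = -0.8600%
Σ(r − μ)² = 142.5920; sample σ = √(142.5920/4) = 5.9706%
VaR = −(μ − z·σ) = −(-0.8600 − 1.645 × 5.9706) = −(-10.6816) = 10.6816%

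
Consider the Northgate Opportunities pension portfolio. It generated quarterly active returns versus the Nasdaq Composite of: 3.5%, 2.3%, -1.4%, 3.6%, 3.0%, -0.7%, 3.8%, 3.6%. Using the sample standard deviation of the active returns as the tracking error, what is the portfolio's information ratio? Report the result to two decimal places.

μ = (3.5 + 2.3 − 1.4 + 3.6 + 3 − 0.7 + 3.8 + 3.6) / 8 = 17.70 / 8 = 2.2125%
Sample σ = √[Σ(r − μ)² / 7] = √[30.1888 / 7] = √4.3127 = 2.0767%
IR = μ / tracking error = 2.2125 / 2.0767 = 1.0654

1.07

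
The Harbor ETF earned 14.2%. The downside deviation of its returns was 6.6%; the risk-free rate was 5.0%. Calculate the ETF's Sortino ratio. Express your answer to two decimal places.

Sortino = (Rp − Rf) / σd = (14.2% − 5.0%) / 6.6% = 9.20% / 6.6% = 1.3939

1.39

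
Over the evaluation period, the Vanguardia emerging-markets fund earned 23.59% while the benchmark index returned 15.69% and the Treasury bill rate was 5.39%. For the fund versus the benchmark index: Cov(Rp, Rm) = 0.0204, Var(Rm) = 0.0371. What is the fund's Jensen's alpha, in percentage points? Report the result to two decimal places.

β = Cov / Var = 0.0204 / 0.0371 = 0.5499
E[R] = Rf + β(Rm − Rf) = 5.39% + 0.5499 × (15.69% − 5.39%) = 11.0540%
α = Rp − E[R] = 23.59% − 11.0540% = 12.5360

12.54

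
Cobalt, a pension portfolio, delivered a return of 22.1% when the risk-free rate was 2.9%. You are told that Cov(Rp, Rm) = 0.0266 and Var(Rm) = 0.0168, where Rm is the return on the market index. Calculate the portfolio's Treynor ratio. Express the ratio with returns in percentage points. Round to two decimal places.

12.13

β = Cov / Var = 0.0266 / 0.0168 = 1.5833
Treynor = (Rp − Rf) / β = (22.1% − 2.9%) / 1.5833 = 19.20 / 1.5833 = 12.1266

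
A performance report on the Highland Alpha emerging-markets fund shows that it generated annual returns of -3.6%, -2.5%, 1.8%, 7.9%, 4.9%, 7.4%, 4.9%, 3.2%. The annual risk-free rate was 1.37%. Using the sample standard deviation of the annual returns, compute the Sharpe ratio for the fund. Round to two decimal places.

0.38

Mean return r̄ = 24.00 / 8 = 3.0000%
Σ(r − r̄)² = 125.8800; sample σ = √(125.8800/7) = 4.2406%
Sharpe = (r̄ − rf) / σ = (3.0000 − 1.37) / 4.2406 = 1.6300 / 4.2406 = 0.3844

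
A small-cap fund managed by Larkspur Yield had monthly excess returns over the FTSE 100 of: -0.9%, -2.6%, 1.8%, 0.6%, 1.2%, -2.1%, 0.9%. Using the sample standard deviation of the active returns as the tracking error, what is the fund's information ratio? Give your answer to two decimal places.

-0.09

μ = (-0.9 − 2.6 + 1.8 + 0.6 + 1.2 − 2.1 + 0.9) / 7 = -0.1571%
Σ(r − μ)² = (-0.9 − (-0.1571))² + (-2.6 − (-0.1571))² + (1.8 − (-0.1571))² + … = 17.6571
sample σ = √(17.6571 / 6) = √2.9429 = 1.7155%
IR = μ / tracking error = -0.1571 / 1.7155 = -0.0916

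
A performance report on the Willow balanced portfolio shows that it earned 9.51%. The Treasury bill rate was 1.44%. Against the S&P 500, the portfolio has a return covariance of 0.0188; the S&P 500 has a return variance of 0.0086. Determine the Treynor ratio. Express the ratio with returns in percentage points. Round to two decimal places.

β = Cov / Var = 0.0188 / 0.0086 = 2.1860
Treynor = (Rp − Rf) / β = (9.51% − 1.44%) / 2.1860 = 8.07 / 2.1860 = 3.6917

3.69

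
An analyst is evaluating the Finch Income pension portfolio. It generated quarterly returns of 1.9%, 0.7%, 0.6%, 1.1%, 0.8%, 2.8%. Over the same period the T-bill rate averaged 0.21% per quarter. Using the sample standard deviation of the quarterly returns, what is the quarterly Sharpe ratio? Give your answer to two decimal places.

1.28

r̄ = (1.9 + 0.7 + 0.6 + 1.1 + 0.8 + 2.8) / 6 = 1.3167%
Σ(r − r̄)² = (1.9 − 1.3167)² + (0.7 − 1.3167)² + (0.6 − 1.3167)² + … = 3.7483
sample σ = √(3.7483 / 5) = √0.7497 = 0.8659%
Sharpe = (r̄ − rf) / σ = (1.3167 − 0.21) / 0.8659 = 1.1067 / 0.8659 = 1.2781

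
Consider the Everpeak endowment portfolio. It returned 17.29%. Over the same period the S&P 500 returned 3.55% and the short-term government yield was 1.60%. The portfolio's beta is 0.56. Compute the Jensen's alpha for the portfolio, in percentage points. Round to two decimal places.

14.60

CAPM expected return = Rf + β(Rm − Rf) = 1.60% + 0.56 × (3.55% − 1.60%) = 1.6 + 0.56 × 1.95 = 2.6920%
Jensen's α = Rp − E[R] = 17.29% − 2.6920% = 14.5980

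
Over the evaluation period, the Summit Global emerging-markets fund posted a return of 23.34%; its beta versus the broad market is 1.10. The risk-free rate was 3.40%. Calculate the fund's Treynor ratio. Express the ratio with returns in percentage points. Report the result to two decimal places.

18.13

Treynor = (Rp − Rf) / β = (23.34% − 3.40%) / 1.10 = 19.94 / 1.10 = 18.1273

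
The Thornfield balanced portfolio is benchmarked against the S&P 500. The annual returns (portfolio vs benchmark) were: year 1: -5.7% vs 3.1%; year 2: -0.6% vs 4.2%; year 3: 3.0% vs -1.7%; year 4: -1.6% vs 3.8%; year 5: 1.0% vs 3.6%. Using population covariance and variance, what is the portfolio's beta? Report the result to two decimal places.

r̄p = -0.7800%,  r̄m = 2.6000%
Cov = Σ(rp − r̄p)(rm − r̄m) / 5 = -3.5260
Var(rm) = Σ(rm − r̄m)² / 5 = 4.7480
β = Cov / Var = -3.5260 / 4.7480 = -0.7426

-0.74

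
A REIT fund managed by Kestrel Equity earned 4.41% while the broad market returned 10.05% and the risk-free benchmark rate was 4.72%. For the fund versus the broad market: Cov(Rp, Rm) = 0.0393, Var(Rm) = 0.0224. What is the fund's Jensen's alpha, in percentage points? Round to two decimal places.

-9.66

β = Cov / Var = 0.0393 / 0.0224 = 1.7545
E[R] = Rf + β(Rm − Rf) = 4.72% + 1.7545 × (10.05% − 4.72%) = 14.0715%
α = Rp − E[R] = 4.41% − 14.0715% = -9.6615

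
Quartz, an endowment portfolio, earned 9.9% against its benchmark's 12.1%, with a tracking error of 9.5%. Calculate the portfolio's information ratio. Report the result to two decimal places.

IR = (Rp − Rb) / TE = (9.9% − 12.1%) / 9.5% = -2.20% / 9.5% = -0.2316

-0.23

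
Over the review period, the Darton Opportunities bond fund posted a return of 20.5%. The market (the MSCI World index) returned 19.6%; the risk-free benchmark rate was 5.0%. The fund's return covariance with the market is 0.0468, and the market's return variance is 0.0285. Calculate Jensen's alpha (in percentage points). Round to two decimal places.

-8.47

β = Cov / Var = 0.0468 / 0.0285 = 1.6421
E[R] = Rf + β(Rm − Rf) = 5.0% + 1.6421 × (19.6% − 5.0%) = 28.9747%
α = Rp − E[R] = 20.5% − 28.9747% = -8.4747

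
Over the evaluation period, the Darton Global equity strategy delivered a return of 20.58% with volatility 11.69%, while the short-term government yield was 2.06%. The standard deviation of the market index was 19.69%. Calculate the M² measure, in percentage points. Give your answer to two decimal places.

Sharpe = (Rp − Rf) / σp = (20.58% − 2.06%) / 11.69% = 1.5843
M² = Rf + Sharpe × σm = 2.06% + 1.5843 × 19.69% = 33.2549%

33.25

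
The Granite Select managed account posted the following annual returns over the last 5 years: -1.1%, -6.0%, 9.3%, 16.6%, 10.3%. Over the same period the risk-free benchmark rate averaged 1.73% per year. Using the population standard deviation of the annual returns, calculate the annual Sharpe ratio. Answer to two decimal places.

0.50

Mean return r̄ = 29.10 / 5 = 5.8200%
Population σ = √[Σ(r − r̄)² / 5] = √[335.9880 / 5] = √67.1976 = 8.1974%
Sharpe = (r̄ − rf) / σ = (5.8200 − 1.73) / 8.1974 = 4.0900 / 8.1974 = 0.4989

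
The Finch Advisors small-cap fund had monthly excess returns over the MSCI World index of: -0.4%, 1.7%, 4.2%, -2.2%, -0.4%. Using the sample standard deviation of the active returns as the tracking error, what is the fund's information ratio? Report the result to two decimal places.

0.24

Mean return r̄ = 2.90 / 5 = 0.5800%
Sample std dev = √[24.0080 / 4] = 2.4499%
IR = r̄ / tracking error = 0.5800 / 2.4499 = 0.2367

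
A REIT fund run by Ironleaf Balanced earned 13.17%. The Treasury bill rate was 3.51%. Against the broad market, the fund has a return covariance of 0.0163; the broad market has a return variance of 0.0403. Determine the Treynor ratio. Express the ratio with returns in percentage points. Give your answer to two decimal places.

23.88

β = Cov / Var = 0.0163 / 0.0403 = 0.4045
Treynor = (Rp − Rf) / β = (13.17% − 3.51%) / 0.4045 = 9.66 / 0.4045 = 23.8813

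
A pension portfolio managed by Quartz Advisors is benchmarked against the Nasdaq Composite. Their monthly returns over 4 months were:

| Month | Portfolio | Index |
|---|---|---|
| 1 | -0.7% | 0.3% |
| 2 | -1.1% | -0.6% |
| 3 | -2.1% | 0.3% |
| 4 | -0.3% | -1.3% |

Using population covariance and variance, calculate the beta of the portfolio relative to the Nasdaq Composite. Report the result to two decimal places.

r̄p = -1.0500%,  r̄m = -0.3250%
Cov = Σ(rp − r̄p)(rm − r̄m) / 4 = -0.2888
Var(rm) = Σ(rm − r̄m)² / 4 = 0.4519
β = Cov / Var = -0.2888 / 0.4519 = -0.6391

-0.64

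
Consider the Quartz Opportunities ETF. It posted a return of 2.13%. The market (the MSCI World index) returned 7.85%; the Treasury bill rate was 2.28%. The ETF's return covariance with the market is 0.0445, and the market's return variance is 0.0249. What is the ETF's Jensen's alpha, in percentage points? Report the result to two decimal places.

β = Cov / Var = 0.0445 / 0.0249 = 1.7871
E[R] = Rf + β(Rm − Rf) = 2.28% + 1.7871 × (7.85% − 2.28%) = 12.2341%
α = Rp − E[R] = 2.13% − 12.2341% = -10.1041

-10.10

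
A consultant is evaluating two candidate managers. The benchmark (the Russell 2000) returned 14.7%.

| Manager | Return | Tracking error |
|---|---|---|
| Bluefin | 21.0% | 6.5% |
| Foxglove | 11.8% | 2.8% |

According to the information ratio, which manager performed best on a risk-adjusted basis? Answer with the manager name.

Bluefin: IR = (21.0% − 14.7%) / 6.5% = 0.969
Foxglove: IR = (11.8% − 14.7%) / 2.8% = -1.036
Highest: Bluefin (0.969).

Bluefin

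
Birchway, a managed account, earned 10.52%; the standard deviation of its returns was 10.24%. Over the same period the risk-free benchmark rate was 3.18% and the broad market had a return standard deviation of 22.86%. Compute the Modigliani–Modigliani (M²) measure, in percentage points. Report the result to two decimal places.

19.57

Sharpe = (Rp − Rf) / σp = (10.52% − 3.18%) / 10.24% = 0.7168
M² = Rf + Sharpe × σm = 3.18% + 0.7168 × 22.86% = 19.5660%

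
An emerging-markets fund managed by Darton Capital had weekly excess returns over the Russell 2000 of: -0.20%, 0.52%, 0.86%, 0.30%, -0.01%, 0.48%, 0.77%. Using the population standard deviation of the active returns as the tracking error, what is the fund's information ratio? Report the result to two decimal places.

1.08

r̄ = (-0.2 + 0.52 + 0.86 + 0.3 − 0.01 + 0.48 + 0.77) / 7 = 2.720 / 7 = 0.3886%
Σ(r − r̄)² = (-0.2 − 0.3886)² + (0.52 − 0.3886)² + … = 0.9065
σ = √[0.9065 / 7] = 0.3599%
IR = r̄ / tracking error = 0.3886 / 0.3599 = 1.0797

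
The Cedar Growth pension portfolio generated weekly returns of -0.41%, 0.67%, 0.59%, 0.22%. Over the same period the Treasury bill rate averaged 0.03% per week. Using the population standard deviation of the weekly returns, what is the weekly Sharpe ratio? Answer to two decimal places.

μ = (-0.41 + 0.67 + 0.59 + 0.22) / 4 = 0.2675%
Σ(r − μ)² = (-0.41 − 0.2675)² + (0.67 − 0.2675)² + … = 0.7273
population σ = √(0.7273 / 4) = √0.1818 = 0.4264%
Sharpe = (μ − rf) / σ = (0.2675 − 0.03) / 0.4264 = 0.2375 / 0.4264 = 0.5570

0.56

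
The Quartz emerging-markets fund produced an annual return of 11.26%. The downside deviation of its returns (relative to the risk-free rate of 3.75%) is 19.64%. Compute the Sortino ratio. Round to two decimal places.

Sortino = (Rp − Rf) / σd = (11.26% − 3.75%) / 19.64% = 7.51% / 19.64% = 0.3824

0.38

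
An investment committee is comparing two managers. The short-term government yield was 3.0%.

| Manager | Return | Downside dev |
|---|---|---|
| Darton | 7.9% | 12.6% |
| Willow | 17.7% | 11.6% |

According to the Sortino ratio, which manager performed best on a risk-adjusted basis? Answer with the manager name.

Darton: Sortino ratio = (7.9% − 3.0%) / 12.6% = 0.389
Willow: Sortino ratio = (17.7% − 3.0%) / 11.6% = 1.267
Highest: Willow (1.267).

Willow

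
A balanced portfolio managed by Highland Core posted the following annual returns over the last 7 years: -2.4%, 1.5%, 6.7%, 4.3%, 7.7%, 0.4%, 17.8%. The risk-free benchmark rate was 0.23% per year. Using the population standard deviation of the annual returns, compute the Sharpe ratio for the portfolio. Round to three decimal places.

r̄ = (-2.4 + 1.5 + 6.7 + 4.3 + 7.7 + 0.4 + 17.8) / 7 = 5.1429%
Σ(r − r̄)² = (-2.4 − 5.1429)² + (1.5 − 5.1429)² + (6.7 − 5.1429)² + … = 262.5371
population σ = √(262.5371 / 7) = √37.5053 = 6.1242%
Sharpe = (r̄ − rf) / σ = (5.1429 − 0.23) / 6.1242 = 4.9129 / 6.1242 = 0.8022

0.802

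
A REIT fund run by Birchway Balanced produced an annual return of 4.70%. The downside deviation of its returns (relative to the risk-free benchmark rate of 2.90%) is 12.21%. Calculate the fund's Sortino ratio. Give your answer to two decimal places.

0.15

Sortino = (Rp − Rf) / σd = (4.70% − 2.90%) / 12.21% = 1.80% / 12.21% = 0.1474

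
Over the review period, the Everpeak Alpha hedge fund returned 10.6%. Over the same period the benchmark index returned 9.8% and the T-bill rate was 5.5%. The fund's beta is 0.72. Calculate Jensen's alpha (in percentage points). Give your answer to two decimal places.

2.00

CAPM expected return = Rf + β(Rm − Rf) = 5.5% + 0.72 × (9.8% − 5.5%) = 5.5 + 0.72 × 4.30 = 8.5960%
Jensen's α = Rp − E[R] = 10.6% − 8.5960% = 2.0040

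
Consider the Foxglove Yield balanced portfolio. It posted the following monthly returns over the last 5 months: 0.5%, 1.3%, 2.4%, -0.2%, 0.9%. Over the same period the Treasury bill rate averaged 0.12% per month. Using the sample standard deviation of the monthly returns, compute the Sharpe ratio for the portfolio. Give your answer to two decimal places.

0.89

r̄ = (0.5 + 1.3 + 2.4 − 0.2 + 0.9) / 5 = 0.9800%
Σ(r − r̄)² = (0.5 − 0.9800)² + (1.3 − 0.9800)² + (2.4 − 0.9800)² + … = 3.7480
σ = √[3.7480 / 4] = 0.9680%
Sharpe = (r̄ − rf) / σ = (0.9800 − 0.12) / 0.9680 = 0.8600 / 0.9680 = 0.8884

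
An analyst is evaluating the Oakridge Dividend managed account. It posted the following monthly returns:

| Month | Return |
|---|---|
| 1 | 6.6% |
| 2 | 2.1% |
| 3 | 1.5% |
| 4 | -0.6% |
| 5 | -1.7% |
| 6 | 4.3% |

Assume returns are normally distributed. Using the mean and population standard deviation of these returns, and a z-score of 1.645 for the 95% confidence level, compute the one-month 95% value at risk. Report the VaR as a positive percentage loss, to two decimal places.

2.58

Mean return μ = 12.20 / 6 = 2.0333%
Σ(r − μ)² = (6.6 − 2.0333)² + (2.1 − 2.0333)² + (1.5 − 2.0333)² + … = 47.1533
population σ = √(47.1533 / 6) = √7.8589 = 2.8034%
VaR = −(μ − z·σ) = −(2.0333 − 1.645 × 2.8034) = −(-2.5783) = 2.5783%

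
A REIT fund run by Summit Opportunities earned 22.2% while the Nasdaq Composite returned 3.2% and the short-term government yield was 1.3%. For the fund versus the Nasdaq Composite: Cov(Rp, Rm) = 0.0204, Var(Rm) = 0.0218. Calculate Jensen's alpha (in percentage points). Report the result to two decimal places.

19.12

β = Cov / Var = 0.0204 / 0.0218 = 0.9358
E[R] = Rf + β(Rm − Rf) = 1.3% + 0.9358 × (3.2% − 1.3%) = 3.0780%
α = Rp − E[R] = 22.2% − 3.0780% = 19.1220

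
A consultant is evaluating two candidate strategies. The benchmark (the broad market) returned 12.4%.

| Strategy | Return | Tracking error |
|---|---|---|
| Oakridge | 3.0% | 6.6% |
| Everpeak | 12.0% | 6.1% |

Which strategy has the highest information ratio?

Oakridge: IR = (3.0% − 12.4%) / 6.6% = -1.424
Everpeak: IR = (12.0% − 12.4%) / 6.1% = -0.066
Highest: Everpeak (-0.066).

Everpeak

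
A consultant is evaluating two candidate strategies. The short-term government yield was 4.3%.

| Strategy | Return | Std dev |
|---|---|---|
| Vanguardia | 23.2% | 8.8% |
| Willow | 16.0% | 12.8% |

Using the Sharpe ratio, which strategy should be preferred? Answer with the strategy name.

Vanguardia: Sharpe ratio = (23.2% − 4.3%) / 8.8% = 2.148
Willow: Sharpe ratio = (16.0% − 4.3%) / 12.8% = 0.914
Highest: Vanguardia (2.148).

Vanguardia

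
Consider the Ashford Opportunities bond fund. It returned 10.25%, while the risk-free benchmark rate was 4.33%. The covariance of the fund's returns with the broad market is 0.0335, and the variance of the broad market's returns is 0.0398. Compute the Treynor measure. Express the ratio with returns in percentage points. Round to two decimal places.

7.03

β = Cov / Var = 0.0335 / 0.0398 = 0.8417
Treynor = (Rp − Rf) / β = (10.25% − 4.33%) / 0.8417 = 5.92 / 0.8417 = 7.0334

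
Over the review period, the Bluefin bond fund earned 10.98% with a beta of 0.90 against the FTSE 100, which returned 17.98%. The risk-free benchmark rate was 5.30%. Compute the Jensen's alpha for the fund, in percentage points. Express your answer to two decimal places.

CAPM expected return = Rf + β(Rm − Rf) = 5.30% + 0.90 × (17.98% − 5.30%) = 5.3 + 0.90 × 12.68 = 16.7120%
Jensen's α = Rp − E[R] = 10.98% − 16.7120% = -5.7320

-5.73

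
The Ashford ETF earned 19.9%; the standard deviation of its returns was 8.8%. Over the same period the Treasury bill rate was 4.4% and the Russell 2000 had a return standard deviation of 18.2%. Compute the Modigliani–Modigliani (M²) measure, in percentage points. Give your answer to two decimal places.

36.46

Sharpe = (Rp − Rf) / σp = (19.9% − 4.4%) / 8.8% = 1.7614
M² = Rf + Sharpe × σm = 4.4% + 1.7614 × 18.2% = 36.4575%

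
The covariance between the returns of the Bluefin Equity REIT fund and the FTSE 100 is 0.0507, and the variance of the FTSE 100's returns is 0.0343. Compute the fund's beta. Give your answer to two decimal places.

1.48

β = Cov(Rp, Rm) / Var(Rm) = 0.0507 / 0.0343 = 1.4781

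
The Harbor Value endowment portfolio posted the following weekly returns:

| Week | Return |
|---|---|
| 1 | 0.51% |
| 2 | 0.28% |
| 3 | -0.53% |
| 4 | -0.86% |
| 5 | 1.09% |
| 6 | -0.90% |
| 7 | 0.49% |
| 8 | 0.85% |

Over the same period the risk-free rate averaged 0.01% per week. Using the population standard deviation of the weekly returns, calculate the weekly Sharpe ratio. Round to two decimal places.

r̄ = (0.51 + 0.28 − 0.53 − 0.86 + 1.09 − 0.9 + 0.49 + 0.85) / 8 = 0.930 / 8 = 0.1163%
Σ(r − r̄)² = (0.51 − 0.1163)² + (0.28 − 0.1163)² + (-0.53 − 0.1163)² + … = 4.2116
population σ = √(4.2116 / 8) = √0.5265 = 0.7256%
Sharpe = (r̄ − rf) / σ = (0.1163 − 0.01) / 0.7256 = 0.1063 / 0.7256 = 0.1465

0.15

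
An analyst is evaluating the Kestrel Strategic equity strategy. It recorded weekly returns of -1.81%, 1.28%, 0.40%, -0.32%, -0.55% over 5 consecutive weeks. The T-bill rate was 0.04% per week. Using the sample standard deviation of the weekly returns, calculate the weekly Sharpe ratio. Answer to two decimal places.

-0.21

μ = (-1.81 + 1.28 + 0.4 − 0.32 − 0.55) / 5 = -1.000 / 5 = -0.2000%
Σ(r − μ)² = (-1.81 − (-0.2000))² + (1.28 − (-0.2000))² + (0.4 − (-0.2000))² + … = 5.2794
σ = √[5.2794 / 4] = 1.1488%
Sharpe = (μ − rf) / σ = (-0.2000 − 0.04) / 1.1488 = -0.2400 / 1.1488 = -0.2089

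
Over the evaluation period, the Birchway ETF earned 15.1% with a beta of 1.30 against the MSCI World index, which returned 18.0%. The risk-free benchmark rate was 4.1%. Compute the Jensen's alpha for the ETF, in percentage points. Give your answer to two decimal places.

CAPM expected return = Rf + β(Rm − Rf) = 4.1% + 1.30 × (18.0% − 4.1%) = 4.1 + 1.30 × 13.90 = 22.1700%
Jensen's α = Rp − E[R] = 15.1% − 22.1700% = -7.0700

-7.07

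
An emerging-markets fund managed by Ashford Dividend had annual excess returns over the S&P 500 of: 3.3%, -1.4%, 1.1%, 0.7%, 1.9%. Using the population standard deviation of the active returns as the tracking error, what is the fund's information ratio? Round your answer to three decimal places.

r̄ = (3.3 − 1.4 + 1.1 + 0.7 + 1.9) / 5 = 1.1200%
Σ(r − r̄)² = (3.3 − 1.1200)² + (-1.4 − 1.1200)² + … = 11.8880
population σ = √(11.8880 / 5) = √2.3776 = 1.5419%
IR = r̄ / tracking error = 1.1200 / 1.5419 = 0.7264

0.726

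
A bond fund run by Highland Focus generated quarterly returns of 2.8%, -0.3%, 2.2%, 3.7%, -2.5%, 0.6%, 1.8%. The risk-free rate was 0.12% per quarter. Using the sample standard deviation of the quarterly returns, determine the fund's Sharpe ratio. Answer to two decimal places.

0.51

r̄ = (2.8 − 0.3 + 2.2 + 3.7 − 2.5 + 0.6 + 1.8) / 7 = 1.1857%
Sample std dev = √[26.4686 / 6] = 2.1003%
Sharpe = (r̄ − rf) / σ = (1.1857 − 0.12) / 2.1003 = 1.0657 / 2.1003 = 0.5074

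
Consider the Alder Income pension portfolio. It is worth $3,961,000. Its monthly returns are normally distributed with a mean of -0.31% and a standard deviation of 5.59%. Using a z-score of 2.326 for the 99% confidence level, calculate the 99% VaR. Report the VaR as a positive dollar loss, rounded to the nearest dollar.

Return at the 99% tail: μ − z·σ = -0.31% − 2.326 × 5.59% = -0.31 − 13.00234 = -13.31234%
VaR = −(-13.31234%) × $3,961,000 = 13.31234% × $3,961,000 = $527,302

$527,302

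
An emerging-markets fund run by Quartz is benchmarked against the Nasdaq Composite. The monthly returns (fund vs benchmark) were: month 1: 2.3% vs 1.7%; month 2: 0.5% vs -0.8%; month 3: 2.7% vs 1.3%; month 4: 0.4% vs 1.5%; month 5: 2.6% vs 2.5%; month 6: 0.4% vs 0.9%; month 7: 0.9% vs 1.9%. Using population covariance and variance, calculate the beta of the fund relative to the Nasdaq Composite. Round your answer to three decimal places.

r̄p = 1.4000%,  r̄m = 1.2857%
Cov = Σ(rp − r̄p)(rm − r̄m) / 7 = 0.5129
Var(rm) = Σ(rm − r̄m)² / 7 = 0.9384
β = Cov / Var = 0.5129 / 0.9384 = 0.5466

0.547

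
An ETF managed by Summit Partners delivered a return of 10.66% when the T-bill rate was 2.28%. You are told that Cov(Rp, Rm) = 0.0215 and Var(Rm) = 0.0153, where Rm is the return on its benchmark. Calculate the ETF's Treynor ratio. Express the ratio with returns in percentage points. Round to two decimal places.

β = Cov / Var = 0.0215 / 0.0153 = 1.4052
Treynor = (Rp − Rf) / β = (10.66% − 2.28%) / 1.4052 = 8.38 / 1.4052 = 5.9636

5.96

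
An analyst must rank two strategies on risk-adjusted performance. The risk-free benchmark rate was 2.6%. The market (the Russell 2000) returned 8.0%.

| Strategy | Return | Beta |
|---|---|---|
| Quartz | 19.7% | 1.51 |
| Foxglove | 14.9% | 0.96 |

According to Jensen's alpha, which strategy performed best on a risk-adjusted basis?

Quartz

Quartz: α = 19.7% − [2.6% + 1.51 × (8.0% − 2.6%)] = 8.946
Foxglove: α = 14.9% − [2.6% + 0.96 × (8.0% − 2.6%)] = 7.116
Highest: Quartz (8.946).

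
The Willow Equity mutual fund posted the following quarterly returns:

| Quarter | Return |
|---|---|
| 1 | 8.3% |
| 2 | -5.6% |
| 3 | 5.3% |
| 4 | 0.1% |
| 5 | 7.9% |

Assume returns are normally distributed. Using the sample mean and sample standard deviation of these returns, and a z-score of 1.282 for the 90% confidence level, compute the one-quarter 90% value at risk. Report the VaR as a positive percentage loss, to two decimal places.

Mean return r̄ = 16.00 / 5 = 3.2000%
Sample σ = √[Σ(r − r̄)² / 4] = √[139.5600 / 4] = √34.8900 = 5.9068%
VaR = −(r̄ − z·σ) = −(3.2000 − 1.282 × 5.9068) = −(-4.3725) = 4.3725%

4.37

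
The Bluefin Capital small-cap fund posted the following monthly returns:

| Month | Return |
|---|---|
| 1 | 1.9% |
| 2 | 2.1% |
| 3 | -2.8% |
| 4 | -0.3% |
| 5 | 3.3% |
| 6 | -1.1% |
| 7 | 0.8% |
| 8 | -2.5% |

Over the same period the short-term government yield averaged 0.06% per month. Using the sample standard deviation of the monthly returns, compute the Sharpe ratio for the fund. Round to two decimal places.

0.05

r̄ = (1.9 + 2.1 − 2.8 − 0.3 + 3.3 − 1.1 + 0.8 − 2.5) / 8 = 0.1750%
Σ(r − r̄)² = 34.6950; sample σ = √(34.6950/7) = 2.2263%
Sharpe = (r̄ − rf) / σ = (0.1750 − 0.06) / 2.2263 = 0.1150 / 2.2263 = 0.0517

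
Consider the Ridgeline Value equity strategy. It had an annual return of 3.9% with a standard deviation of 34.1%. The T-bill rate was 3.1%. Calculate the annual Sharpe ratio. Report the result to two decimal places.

0.02

Sharpe = (Rp − Rf) / σp = (3.9% − 3.1%) / 34.1% = 0.80% / 34.1% = 0.0235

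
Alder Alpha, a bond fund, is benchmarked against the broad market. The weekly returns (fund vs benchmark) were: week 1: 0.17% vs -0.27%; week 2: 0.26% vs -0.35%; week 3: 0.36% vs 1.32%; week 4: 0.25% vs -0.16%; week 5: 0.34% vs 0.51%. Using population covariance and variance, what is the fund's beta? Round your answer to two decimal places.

0.09

r̄p = 0.2760%,  r̄m = 0.2100%
Cov = Σ(rp − r̄p)(rm − r̄m) / 5 = 0.0364
Var(rm) = Σ(rm − r̄m)² / 5 = 0.4006
β = Cov / Var = 0.0364 / 0.4006 = 0.0909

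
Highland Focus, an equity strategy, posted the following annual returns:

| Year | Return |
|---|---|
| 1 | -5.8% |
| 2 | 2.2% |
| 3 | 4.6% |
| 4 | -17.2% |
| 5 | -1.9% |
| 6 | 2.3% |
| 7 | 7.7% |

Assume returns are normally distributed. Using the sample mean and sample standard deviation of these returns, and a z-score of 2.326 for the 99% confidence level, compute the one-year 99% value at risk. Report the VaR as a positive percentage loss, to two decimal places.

Mean return μ = -8.10 / 7 = -1.1571%
Sample std dev = √[414.2971 / 6] = 8.3096%
VaR = −(μ − z·σ) = −(-1.1571 − 2.326 × 8.3096) = −(-20.4852) = 20.4852%

20.49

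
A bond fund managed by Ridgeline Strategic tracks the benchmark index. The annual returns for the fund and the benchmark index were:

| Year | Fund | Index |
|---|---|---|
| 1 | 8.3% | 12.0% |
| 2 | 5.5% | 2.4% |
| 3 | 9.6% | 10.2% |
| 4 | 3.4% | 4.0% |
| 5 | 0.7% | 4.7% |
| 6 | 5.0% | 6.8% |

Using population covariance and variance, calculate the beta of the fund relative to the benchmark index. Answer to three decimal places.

r̄p = 5.4167%,  r̄m = 6.6833%
Cov = Σ(rp − r̄p)(rm − r̄m) / 6 = 7.4003
Var(rm) = Σ(rm − r̄m)² / 6 = 11.6881
β = Cov / Var = 7.4003 / 11.6881 = 0.6331

0.633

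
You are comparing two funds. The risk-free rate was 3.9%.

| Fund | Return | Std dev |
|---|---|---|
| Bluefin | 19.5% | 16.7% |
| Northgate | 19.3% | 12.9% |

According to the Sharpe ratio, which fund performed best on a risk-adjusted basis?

Bluefin: Sharpe ratio = (19.5% − 3.9%) / 16.7% = 0.934
Northgate: Sharpe ratio = (19.3% − 3.9%) / 12.9% = 1.194
Highest: Northgate (1.194).

Northgate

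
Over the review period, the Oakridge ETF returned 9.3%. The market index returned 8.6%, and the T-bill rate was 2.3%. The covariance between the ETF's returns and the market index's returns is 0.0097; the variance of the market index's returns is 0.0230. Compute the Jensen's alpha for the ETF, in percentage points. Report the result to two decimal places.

4.34

β = Cov / Var = 0.0097 / 0.0230 = 0.4217
E[R] = Rf + β(Rm − Rf) = 2.3% + 0.4217 × (8.6% − 2.3%) = 4.9567%
α = Rp − E[R] = 9.3% − 4.9567% = 4.3433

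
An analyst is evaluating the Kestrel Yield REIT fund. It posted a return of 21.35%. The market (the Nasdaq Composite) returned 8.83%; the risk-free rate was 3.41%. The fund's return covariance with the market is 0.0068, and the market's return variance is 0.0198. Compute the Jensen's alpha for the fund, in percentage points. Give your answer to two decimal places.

16.08

β = Cov / Var = 0.0068 / 0.0198 = 0.3434
E[R] = Rf + β(Rm − Rf) = 3.41% + 0.3434 × (8.83% − 3.41%) = 5.2712%
α = Rp − E[R] = 21.35% − 5.2712% = 16.0788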